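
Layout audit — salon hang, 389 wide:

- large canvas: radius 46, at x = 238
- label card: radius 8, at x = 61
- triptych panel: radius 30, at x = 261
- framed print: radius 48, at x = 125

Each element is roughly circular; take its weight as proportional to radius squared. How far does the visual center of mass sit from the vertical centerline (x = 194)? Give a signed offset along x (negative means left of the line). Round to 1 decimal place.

Weights ∝ r²: large canvas 46² = 2116, label card 8² = 64, triptych panel 30² = 900, framed print 48² = 2304; Σw = 5384.
Σw·x = 2116·238 + 64·61 + 900·261 + 2304·125 = 1030412, so x̄ = 1030412/5384 ≈ 191.38.
Difference: 191.38 − 194 ≈ -2.62.

≈ -2.6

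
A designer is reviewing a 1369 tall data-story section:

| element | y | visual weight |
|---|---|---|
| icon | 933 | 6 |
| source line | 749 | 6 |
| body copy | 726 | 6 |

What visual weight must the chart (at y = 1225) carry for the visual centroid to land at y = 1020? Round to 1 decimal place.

Existing Σw = 18 (6 + 6 + 6); existing moment 6·933 + 6·749 + 6·726 = 14448.
For the centroid to hit 1020: (14448 + w·1225) / (18 + w) = 1020.
So w = (1020·18 − 14448)/(1225 − 1020) = 3912/205 ≈ 19.08.

w ≈ 19.1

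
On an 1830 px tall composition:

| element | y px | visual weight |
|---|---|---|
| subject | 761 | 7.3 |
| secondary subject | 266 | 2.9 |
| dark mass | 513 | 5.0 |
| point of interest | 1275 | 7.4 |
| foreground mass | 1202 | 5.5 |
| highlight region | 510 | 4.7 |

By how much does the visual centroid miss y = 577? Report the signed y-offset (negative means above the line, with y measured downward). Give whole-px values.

≈ 256 px

Weights sum to 7.3 + 2.9 + 5.0 + 7.4 + 5.5 + 4.7 = 32.8.
y: (7.3·761 + 2.9·266 + 5.0·513 + 7.4·1275 + 5.5·1202 + 4.7·510) / 32.8 = 27334.7 / 32.8 ≈ 833.38
Offset from y = 577: 833.38 − 577 ≈ 256.38.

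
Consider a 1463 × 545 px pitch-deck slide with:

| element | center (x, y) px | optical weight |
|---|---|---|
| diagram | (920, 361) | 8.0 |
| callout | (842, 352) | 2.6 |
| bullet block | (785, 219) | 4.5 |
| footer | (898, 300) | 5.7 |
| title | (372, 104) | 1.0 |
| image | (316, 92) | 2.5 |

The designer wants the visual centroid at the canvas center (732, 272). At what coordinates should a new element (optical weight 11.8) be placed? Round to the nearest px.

After adding the new element, total weight = 8.0 + 2.6 + 4.5 + 5.7 + 1.0 + 2.5 + 11.8 = 36.1.
Along x: (19362.3 + 11.8·x) / 36.1 = 732 (existing moment 8.0·920 + 2.6·842 + 4.5·785 + 5.7·898 + 1.0·372 + 2.5·316 = 19362.3) ⇒ x = (26425.2 − 19362.3) / 11.8 ≈ 598.55.
Along y: (6832.7 + 11.8·y) / 36.1 = 272 (existing moment 8.0·361 + 2.6·352 + 4.5·219 + 5.7·300 + 1.0·104 + 2.5·92 = 6832.7) ⇒ y = (9819.2 − 6832.7) / 11.8 ≈ 253.09.

(599, 253)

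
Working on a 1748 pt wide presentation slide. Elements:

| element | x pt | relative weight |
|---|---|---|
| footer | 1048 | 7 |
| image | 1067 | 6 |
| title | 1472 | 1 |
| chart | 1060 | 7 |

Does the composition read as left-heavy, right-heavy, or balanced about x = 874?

right-heavy

Σw = 7 + 6 + 1 + 7 = 21.
x-moment: 7·1048 + 6·1067 + 1·1472 + 7·1060 = 22630; centroid 22630/21 ≈ 1077.62.
1077.6 vs midline 874 → right-heavy.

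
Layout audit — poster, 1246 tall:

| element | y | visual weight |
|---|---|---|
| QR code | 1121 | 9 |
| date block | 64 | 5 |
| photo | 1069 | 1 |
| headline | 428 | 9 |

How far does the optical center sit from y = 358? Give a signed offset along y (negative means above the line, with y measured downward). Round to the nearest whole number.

Total weight = 9 + 5 + 1 + 9 = 24.
y: (9·1121 + 5·64 + 1·1069 + 9·428) / 24 = 15330 / 24 ≈ 638.75
Difference: 638.75 − 358 ≈ 280.75.

≈ 281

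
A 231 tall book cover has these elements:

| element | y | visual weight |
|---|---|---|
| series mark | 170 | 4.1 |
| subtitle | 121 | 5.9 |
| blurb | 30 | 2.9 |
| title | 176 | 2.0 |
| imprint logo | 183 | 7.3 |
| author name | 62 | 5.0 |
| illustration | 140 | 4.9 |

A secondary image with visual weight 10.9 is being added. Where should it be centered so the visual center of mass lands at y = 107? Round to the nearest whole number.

New total weight: (4.1 + 5.9 + 2.9 + 2.0 + 7.3 + 5.0 + 4.9) + 10.9 = 43.0.
Along y: (4181.8 + 10.9·y) / 43.0 = 107 (existing moment 4.1·170 + 5.9·121 + 2.9·30 + 2.0·176 + 7.3·183 + 5.0·62 + 4.9·140 = 4181.8) ⇒ y = (4601.0 − 4181.8) / 10.9 ≈ 38.46.

y ≈ 38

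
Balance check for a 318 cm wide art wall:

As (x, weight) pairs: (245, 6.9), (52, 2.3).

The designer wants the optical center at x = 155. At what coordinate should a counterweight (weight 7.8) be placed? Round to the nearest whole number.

x ≈ 106

New total weight: (6.9 + 2.3) + 7.8 = 17.0.
x: need Σw·x = 17.0·155 = 2635.0. Existing = 6.9·245 + 2.3·52 = 1810.1. Remainder 824.9 / 7.8 ≈ 105.76.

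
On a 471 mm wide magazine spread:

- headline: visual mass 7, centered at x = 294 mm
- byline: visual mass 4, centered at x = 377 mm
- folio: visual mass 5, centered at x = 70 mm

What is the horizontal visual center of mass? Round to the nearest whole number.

x ≈ 245

Total weight = 7 + 4 + 5 = 16.
x: (7·294 + 4·377 + 5·70) / 16 = 3916 / 16 ≈ 244.75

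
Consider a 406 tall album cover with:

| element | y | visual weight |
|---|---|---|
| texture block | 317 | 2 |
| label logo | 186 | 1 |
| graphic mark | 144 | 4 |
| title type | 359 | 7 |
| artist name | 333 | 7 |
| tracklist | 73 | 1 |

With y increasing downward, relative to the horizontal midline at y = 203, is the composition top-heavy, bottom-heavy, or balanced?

Weights sum to 2 + 1 + 4 + 7 + 7 + 1 = 22.
y-moment: 2·317 + 1·186 + 4·144 + 7·359 + 7·333 + 1·73 = 6313; centroid 6313/22 ≈ 286.95.
287.0 lies below (larger y than) the midline 203, so the layout is bottom-heavy.

bottom-heavy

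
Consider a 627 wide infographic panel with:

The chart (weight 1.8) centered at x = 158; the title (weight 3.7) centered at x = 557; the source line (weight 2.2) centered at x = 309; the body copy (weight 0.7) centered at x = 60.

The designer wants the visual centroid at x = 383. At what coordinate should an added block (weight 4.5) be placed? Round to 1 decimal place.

x ≈ 416.4

New total weight: (1.8 + 3.7 + 2.2 + 0.7) + 4.5 = 12.9.
x: target moment 12.9×383 = 4940.7; current 1.8·158 + 3.7·557 + 2.2·309 + 0.7·60 = 3067.1; the added block supplies 1873.6, so x = 1873.6/4.5 ≈ 416.36.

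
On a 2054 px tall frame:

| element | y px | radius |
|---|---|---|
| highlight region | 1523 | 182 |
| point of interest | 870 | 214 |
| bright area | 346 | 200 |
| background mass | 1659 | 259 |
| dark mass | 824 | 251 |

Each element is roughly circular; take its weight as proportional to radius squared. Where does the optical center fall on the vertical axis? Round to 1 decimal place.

y ≈ 1073.6

Weights ∝ r²: highlight region 182² = 33124, point of interest 214² = 45796, bright area 200² = 40000, background mass 259² = 67081, dark mass 251² = 63001; Σw = 249002.
y: (33124·1523 + 45796·870 + 40000·346 + 67081·1659 + 63001·824) / 249002 = 267330575 / 249002 ≈ 1073.61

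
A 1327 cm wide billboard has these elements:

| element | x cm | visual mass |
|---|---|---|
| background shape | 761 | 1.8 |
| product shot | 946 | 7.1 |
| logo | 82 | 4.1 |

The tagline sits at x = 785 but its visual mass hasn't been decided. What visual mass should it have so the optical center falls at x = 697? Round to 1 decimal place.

Fixed elements: Σw = 1.8 + 7.1 + 4.1 = 13.0, Σw·x = 1.8·761 + 7.1·946 + 4.1·82 = 8422.6.
For the centroid to hit 697: (8422.6 + w·785) / (13.0 + w) = 697.
Solving: w = (697·13.0 − 8422.6) / (785 − 697) = 638.4 / 88 ≈ 7.25.

w ≈ 7.3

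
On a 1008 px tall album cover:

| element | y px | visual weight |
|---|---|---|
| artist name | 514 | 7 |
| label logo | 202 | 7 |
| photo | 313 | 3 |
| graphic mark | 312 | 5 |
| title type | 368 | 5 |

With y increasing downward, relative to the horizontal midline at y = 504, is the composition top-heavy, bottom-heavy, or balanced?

top-heavy

Σw = 7 + 7 + 3 + 5 + 5 = 27.
y-moment: 7·514 + 7·202 + 3·313 + 5·312 + 5·368 = 9351; centroid 9351/27 ≈ 346.33.
Since 346.3 is above (smaller y than) 504, the composition reads top-heavy.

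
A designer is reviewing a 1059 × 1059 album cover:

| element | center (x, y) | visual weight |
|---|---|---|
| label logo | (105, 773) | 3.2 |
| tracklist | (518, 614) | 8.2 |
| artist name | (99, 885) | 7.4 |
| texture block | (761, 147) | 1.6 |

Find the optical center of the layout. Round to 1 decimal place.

Σw = 3.2 + 8.2 + 7.4 + 1.6 = 20.4.
x-moment: 3.2·105 + 8.2·518 + 7.4·99 + 1.6·761 = 6533.8; centroid 6533.8/20.4 ≈ 320.28.
y-moment: 3.2·773 + 8.2·614 + 7.4·885 + 1.6·147 = 14292.6; centroid 14292.6/20.4 ≈ 700.62.

(320.3, 700.6)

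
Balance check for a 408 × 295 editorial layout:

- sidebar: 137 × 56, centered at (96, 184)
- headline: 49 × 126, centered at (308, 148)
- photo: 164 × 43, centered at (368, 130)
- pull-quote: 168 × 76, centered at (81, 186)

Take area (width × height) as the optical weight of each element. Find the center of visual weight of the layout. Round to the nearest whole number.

Areas → weights: sidebar 137·56 = 7672, headline 49·126 = 6174, photo 164·43 = 7052, pull-quote 168·76 = 12768; Σw = 33666.
Σw·x = 7672·96 + 6174·308 + 7052·368 + 12768·81 = 6267448, so x̄ = 6267448/33666 ≈ 186.17.
Σw·y = 7672·184 + 6174·148 + 7052·130 + 12768·186 = 5617008, so ȳ = 5617008/33666 ≈ 166.85.

(186, 167)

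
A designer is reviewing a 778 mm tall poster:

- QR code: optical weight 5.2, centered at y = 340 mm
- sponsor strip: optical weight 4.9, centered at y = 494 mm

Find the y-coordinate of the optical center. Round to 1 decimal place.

y ≈ 414.7

Σw = 5.2 + 4.9 = 10.1.
y: (5.2·340 + 4.9·494) / 10.1 = 4188.6 / 10.1 ≈ 414.71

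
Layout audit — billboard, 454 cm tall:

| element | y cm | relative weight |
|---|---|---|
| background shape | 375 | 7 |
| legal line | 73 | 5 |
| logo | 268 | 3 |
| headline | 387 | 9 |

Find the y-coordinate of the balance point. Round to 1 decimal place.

y ≈ 303.2

Σw = 7 + 5 + 3 + 9 = 24.
Σw·y = 7·375 + 5·73 + 3·268 + 9·387 = 7277, so ȳ = 7277/24 ≈ 303.21.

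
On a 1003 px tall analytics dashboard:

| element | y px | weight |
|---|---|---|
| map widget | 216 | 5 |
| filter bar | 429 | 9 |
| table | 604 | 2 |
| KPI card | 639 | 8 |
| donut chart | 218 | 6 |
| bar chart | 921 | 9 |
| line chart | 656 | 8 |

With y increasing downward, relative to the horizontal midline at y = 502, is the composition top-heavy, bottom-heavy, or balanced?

Weights sum to 5 + 9 + 2 + 8 + 6 + 9 + 8 = 47.
y-moment: 5·216 + 9·429 + 2·604 + 8·639 + 6·218 + 9·921 + 8·656 = 26106; centroid 26106/47 ≈ 555.45.
Since 555.4 is below (larger y than) 502, the composition reads bottom-heavy.

bottom-heavy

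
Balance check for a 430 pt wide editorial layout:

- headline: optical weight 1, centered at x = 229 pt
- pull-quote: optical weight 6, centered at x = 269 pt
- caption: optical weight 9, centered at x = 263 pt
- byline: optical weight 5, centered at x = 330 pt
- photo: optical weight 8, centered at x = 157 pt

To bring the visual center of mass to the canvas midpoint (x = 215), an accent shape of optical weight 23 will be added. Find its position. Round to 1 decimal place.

x ≈ 176.7

New total weight: (1 + 6 + 9 + 5 + 8) + 23 = 52.
x: need Σw·x = 52·215 = 11180. Existing = 1·229 + 6·269 + 9·263 + 5·330 + 8·157 = 7116. Remainder 4064 / 23 ≈ 176.70.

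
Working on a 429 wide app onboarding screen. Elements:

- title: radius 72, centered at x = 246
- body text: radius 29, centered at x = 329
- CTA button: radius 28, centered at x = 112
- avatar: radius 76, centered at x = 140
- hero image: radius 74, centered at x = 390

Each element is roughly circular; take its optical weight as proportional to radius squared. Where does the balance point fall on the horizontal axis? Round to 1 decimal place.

Weights ∝ r²: title 72² = 5184, body text 29² = 841, CTA button 28² = 784, avatar 76² = 5776, hero image 74² = 5476; Σw = 18061.
x: (5184·246 + 841·329 + 784·112 + 5776·140 + 5476·390) / 18061 = 4584041 / 18061 ≈ 253.81

x ≈ 253.8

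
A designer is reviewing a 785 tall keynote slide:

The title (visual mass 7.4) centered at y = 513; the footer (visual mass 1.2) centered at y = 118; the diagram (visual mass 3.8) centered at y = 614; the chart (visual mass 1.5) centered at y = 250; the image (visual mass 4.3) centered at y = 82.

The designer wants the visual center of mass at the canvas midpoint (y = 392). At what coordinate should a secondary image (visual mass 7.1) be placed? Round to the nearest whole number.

y ≈ 411

New total weight: (7.4 + 1.2 + 3.8 + 1.5 + 4.3) + 7.1 = 25.3.
y: need Σw·y = 25.3·392 = 9917.6. Existing = 7.4·513 + 1.2·118 + 3.8·614 + 1.5·250 + 4.3·82 = 6998.6. Remainder 2919.0 / 7.1 ≈ 411.13.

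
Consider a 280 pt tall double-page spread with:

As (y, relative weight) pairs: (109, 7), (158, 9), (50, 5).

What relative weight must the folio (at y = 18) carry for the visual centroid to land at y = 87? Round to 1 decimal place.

Existing Σw = 21 (7 + 9 + 5); existing moment 7·109 + 9·158 + 5·50 = 2435.
For the centroid to hit 87: (2435 + w·18) / (21 + w) = 87.
So w = (87·21 − 2435)/(18 − 87) = -608/-69 ≈ 8.81.

w ≈ 8.8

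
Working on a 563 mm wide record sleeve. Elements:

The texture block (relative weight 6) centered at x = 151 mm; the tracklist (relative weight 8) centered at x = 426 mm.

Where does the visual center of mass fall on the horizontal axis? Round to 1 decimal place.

x ≈ 308.1

Σw = 6 + 8 = 14.
Σw·x = 6·151 + 8·426 = 4314, so x̄ = 4314/14 ≈ 308.14.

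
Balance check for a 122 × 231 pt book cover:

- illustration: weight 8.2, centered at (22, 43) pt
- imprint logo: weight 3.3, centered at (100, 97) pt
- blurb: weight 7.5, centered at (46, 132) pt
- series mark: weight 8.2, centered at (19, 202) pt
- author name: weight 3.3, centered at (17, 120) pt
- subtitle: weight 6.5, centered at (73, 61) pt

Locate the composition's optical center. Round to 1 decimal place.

Weights sum to 8.2 + 3.3 + 7.5 + 8.2 + 3.3 + 6.5 = 37.0.
x: (8.2·22 + 3.3·100 + 7.5·46 + 8.2·19 + 3.3·17 + 6.5·73) / 37.0 = 1541.8 / 37.0 ≈ 41.67
y: (8.2·43 + 3.3·97 + 7.5·132 + 8.2·202 + 3.3·120 + 6.5·61) / 37.0 = 4111.6 / 37.0 ≈ 111.12

(41.7, 111.1)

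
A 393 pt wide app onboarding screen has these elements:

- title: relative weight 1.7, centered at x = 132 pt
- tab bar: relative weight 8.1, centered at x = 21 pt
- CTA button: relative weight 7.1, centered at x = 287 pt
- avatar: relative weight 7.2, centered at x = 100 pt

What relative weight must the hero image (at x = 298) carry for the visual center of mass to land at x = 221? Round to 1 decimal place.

w ≈ 28.2

Known weights sum to 1.7 + 8.1 + 7.1 + 7.2 = 24.1; their moment is 1.7·132 + 8.1·21 + 7.1·287 + 7.2·100 = 3152.2.
Balance at x = 221 requires (3152.2 + w·298) / (24.1 + w) = 221.
So w = (221·24.1 − 3152.2)/(298 − 221) = 2173.9/77 ≈ 28.23.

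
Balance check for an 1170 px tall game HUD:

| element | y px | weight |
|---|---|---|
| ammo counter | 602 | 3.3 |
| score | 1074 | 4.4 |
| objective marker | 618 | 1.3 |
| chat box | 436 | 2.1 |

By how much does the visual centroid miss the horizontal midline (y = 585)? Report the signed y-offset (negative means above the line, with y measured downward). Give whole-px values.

Weights sum to 3.3 + 4.4 + 1.3 + 2.1 = 11.1.
y: (3.3·602 + 4.4·1074 + 1.3·618 + 2.1·436) / 11.1 = 8431.2 / 11.1 ≈ 759.57
Offset from y = 585: 759.57 − 585 ≈ 174.57.

≈ 175 px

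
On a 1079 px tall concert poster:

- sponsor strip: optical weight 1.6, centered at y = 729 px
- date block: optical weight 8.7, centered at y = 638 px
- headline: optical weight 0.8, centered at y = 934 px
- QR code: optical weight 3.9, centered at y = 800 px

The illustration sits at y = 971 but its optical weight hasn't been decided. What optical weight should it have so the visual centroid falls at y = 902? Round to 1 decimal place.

w ≈ 42.7

Known weights sum to 1.6 + 8.7 + 0.8 + 3.9 = 15.0; their moment is 1.6·729 + 8.7·638 + 0.8·934 + 3.9·800 = 10584.2.
Set Σw·y/Σw = 902: (10584.2 + 971w) = 902·(15.0 + w).
Rearranging, w·(971 − 902) = 902·15.0 − 10584.2 = 2945.8, so w ≈ 2945.8/69 = 42.69.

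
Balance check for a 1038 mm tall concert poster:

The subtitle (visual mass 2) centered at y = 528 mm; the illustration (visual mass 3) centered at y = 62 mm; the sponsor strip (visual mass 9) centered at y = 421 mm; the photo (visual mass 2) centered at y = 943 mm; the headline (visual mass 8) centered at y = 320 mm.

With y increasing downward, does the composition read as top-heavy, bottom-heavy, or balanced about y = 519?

Σw = 2 + 3 + 9 + 2 + 8 = 24.
y: (2·528 + 3·62 + 9·421 + 2·943 + 8·320) / 24 = 9477 / 24 ≈ 394.88
394.9 lies above (smaller y than) the midline 519, so the layout is top-heavy.

top-heavy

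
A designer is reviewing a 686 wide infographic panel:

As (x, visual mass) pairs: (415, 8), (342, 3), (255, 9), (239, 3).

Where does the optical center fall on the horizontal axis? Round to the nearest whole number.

Total weight = 8 + 3 + 9 + 3 = 23.
x-moment: 8·415 + 3·342 + 9·255 + 3·239 = 7358; centroid 7358/23 ≈ 319.91.

x ≈ 320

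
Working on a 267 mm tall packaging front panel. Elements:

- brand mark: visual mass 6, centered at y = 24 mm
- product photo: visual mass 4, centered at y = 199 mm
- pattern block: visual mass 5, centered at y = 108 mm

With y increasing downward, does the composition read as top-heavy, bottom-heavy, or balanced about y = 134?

Σw = 6 + 4 + 5 = 15.
y-moment: 6·24 + 4·199 + 5·108 = 1480; centroid 1480/15 ≈ 98.67.
98.7 vs midline 134 → top-heavy.

top-heavy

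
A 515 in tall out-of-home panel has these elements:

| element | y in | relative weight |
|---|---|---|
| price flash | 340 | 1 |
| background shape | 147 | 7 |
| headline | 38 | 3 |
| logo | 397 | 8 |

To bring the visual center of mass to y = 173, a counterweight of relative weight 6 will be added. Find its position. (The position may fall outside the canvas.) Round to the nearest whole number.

After adding the counterweight, total weight = 1 + 7 + 3 + 8 + 6 = 25.
y: target moment 25×173 = 4325; current 1·340 + 7·147 + 3·38 + 8·397 = 4659; the counterweight supplies -334, so y = -334/6 ≈ -55.67.

y ≈ -56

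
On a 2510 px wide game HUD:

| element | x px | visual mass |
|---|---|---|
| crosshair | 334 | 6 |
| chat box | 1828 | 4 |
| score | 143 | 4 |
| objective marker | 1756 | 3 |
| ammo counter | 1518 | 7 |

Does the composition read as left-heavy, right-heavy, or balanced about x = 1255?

left-heavy

Weights sum to 6 + 4 + 4 + 3 + 7 = 24.
x-moment: 6·334 + 4·1828 + 4·143 + 3·1756 + 7·1518 = 25782; centroid 25782/24 ≈ 1074.25.
1074.2 lies left of the midline 1255, so the layout is left-heavy.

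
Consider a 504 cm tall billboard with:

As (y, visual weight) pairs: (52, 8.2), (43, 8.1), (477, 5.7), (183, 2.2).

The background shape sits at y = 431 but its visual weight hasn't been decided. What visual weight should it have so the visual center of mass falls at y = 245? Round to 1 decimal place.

w ≈ 10.9

Fixed elements: Σw = 8.2 + 8.1 + 5.7 + 2.2 = 24.2, Σw·y = 8.2·52 + 8.1·43 + 5.7·477 + 2.2·183 = 3896.2.
Set Σw·y/Σw = 245: (3896.2 + 431w) = 245·(24.2 + w).
Rearranging, w·(431 − 245) = 245·24.2 − 3896.2 = 2032.8, so w ≈ 2032.8/186 = 10.93.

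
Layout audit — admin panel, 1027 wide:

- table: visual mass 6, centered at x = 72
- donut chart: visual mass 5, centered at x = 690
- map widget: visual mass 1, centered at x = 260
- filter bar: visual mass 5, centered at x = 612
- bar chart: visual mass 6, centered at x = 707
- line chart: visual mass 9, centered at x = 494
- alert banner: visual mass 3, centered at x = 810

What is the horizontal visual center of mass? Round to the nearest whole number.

Weights sum to 6 + 5 + 1 + 5 + 6 + 9 + 3 = 35.
Σw·x = 18320; x̄ = 18320/35 ≈ 523.43.

x ≈ 523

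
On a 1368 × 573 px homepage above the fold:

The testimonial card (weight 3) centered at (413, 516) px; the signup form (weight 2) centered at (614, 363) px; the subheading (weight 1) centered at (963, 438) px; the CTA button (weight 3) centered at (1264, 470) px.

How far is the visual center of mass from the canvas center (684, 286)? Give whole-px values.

Total weight = 3 + 2 + 1 + 3 = 9.
x-moment: 3·413 + 2·614 + 1·963 + 3·1264 = 7222; centroid 7222/9 ≈ 802.44.
y-moment: 3·516 + 2·363 + 1·438 + 3·470 = 4122; centroid 4122/9 ≈ 458.00.
From (684, 286): dx = 118.44, dy = 172.00, so the distance is √(dx²+dy²) ≈ 208.84.

≈ 209 px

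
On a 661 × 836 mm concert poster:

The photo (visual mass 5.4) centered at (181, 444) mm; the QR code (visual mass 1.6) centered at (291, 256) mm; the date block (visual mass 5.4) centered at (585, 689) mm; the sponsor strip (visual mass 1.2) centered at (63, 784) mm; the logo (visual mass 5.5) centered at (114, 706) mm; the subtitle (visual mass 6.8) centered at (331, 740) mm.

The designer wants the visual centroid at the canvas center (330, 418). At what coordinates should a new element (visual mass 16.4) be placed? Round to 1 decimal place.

(390.5, 79.1)

New total weight: (5.4 + 1.6 + 5.4 + 1.2 + 5.5 + 6.8) + 16.4 = 42.3.
Along x: (7555.4 + 16.4·x) / 42.3 = 330 (existing moment 5.4·181 + 1.6·291 + 5.4·585 + 1.2·63 + 5.5·114 + 6.8·331 = 7555.4) ⇒ x = (13959.0 − 7555.4) / 16.4 ≈ 390.46.
Along y: (16383.6 + 16.4·y) / 42.3 = 418 (existing moment 5.4·444 + 1.6·256 + 5.4·689 + 1.2·784 + 5.5·706 + 6.8·740 = 16383.6) ⇒ y = (17681.4 − 16383.6) / 16.4 ≈ 79.13.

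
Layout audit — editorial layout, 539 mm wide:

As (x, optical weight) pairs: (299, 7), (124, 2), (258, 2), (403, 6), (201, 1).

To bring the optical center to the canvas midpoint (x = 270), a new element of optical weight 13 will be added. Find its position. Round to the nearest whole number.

x ≈ 223

After adding the new element, total weight = 7 + 2 + 2 + 6 + 1 + 13 = 31.
x: need Σw·x = 31·270 = 8370. Existing = 7·299 + 2·124 + 2·258 + 6·403 + 1·201 = 5476. Remainder 2894 / 13 ≈ 222.62.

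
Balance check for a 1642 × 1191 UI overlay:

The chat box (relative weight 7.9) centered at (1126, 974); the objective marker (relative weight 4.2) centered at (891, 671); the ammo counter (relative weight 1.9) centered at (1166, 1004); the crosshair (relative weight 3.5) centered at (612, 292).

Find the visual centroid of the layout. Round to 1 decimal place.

Total weight = 7.9 + 4.2 + 1.9 + 3.5 = 17.5.
Σw·x = 7.9·1126 + 4.2·891 + 1.9·1166 + 3.5·612 = 16995.0, so x̄ = 16995.0/17.5 ≈ 971.14.
Σw·y = 7.9·974 + 4.2·671 + 1.9·1004 + 3.5·292 = 13442.4, so ȳ = 13442.4/17.5 ≈ 768.14.

(971.1, 768.1)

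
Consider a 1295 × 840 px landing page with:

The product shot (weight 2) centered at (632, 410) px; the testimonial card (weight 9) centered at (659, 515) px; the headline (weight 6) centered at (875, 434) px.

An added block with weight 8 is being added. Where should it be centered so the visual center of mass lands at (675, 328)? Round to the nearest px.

(554, 18)

New total weight: (2 + 9 + 6) + 8 = 25.
Along x: (12445 + 8·x) / 25 = 675 (existing moment 2·632 + 9·659 + 6·875 = 12445) ⇒ x = (16875 − 12445) / 8 ≈ 553.75.
Along y: (8059 + 8·y) / 25 = 328 (existing moment 2·410 + 9·515 + 6·434 = 8059) ⇒ y = (8200 − 8059) / 8 ≈ 17.62.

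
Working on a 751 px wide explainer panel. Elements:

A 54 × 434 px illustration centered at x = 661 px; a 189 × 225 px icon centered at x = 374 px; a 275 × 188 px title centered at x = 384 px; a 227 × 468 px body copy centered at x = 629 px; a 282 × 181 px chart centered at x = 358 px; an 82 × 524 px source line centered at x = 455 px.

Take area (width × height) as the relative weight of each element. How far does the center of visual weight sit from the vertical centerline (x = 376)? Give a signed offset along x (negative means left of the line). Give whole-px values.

≈ 114 px

Areas: illustration 54·434 = 23436, icon 189·225 = 42525, title 275·188 = 51700, body copy 227·468 = 106236, chart 282·181 = 51042, source line 82·524 = 42968. Total weight = 317907.
x: moment 155894266 / weight 317907 ≈ 490.38
Difference: 490.38 − 376 ≈ 114.38.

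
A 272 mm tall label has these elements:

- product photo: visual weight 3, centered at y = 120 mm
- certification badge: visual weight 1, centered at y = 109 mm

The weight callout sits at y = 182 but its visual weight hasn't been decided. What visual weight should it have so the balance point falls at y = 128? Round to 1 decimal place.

Known weights sum to 3 + 1 = 4; their moment is 3·120 + 1·109 = 469.
Balance at y = 128 requires (469 + w·182) / (4 + w) = 128.
Rearranging, w·(182 − 128) = 128·4 − 469 = 43, so w ≈ 43/54 = 0.80.

w ≈ 0.8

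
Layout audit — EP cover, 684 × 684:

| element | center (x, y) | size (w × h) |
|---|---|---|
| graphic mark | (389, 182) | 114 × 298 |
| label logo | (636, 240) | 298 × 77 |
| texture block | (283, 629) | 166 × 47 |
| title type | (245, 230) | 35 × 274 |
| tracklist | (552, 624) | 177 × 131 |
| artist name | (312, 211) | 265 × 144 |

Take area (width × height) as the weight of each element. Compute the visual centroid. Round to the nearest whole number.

(421, 305)

Areas → weights: graphic mark 114·298 = 33972, label logo 298·77 = 22946, texture block 166·47 = 7802, title type 35·274 = 9590, tracklist 177·131 = 23187, artist name 265·144 = 38160; Σw = 135657.
x: moment 57071424 / weight 135657 ≈ 420.70
y: moment 41323550 / weight 135657 ≈ 304.62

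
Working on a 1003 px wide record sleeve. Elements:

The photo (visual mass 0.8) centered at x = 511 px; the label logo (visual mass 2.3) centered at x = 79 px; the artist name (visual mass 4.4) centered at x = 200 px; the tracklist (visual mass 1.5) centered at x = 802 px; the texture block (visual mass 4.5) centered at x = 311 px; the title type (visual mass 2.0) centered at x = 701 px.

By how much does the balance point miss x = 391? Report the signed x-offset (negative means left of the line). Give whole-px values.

Σw = 0.8 + 2.3 + 4.4 + 1.5 + 4.5 + 2.0 = 15.5.
Σw·x = 0.8·511 + 2.3·79 + 4.4·200 + 1.5·802 + 4.5·311 + 2.0·701 = 5475.0, so x̄ = 5475.0/15.5 ≈ 353.23.
Offset from x = 391: 353.23 − 391 ≈ -37.77.

≈ -38 px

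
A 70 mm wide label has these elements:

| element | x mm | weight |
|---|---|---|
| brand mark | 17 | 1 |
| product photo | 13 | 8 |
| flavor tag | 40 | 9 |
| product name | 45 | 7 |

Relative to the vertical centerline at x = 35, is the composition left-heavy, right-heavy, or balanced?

Weights sum to 1 + 8 + 9 + 7 = 25.
Σw·x = 1·17 + 8·13 + 9·40 + 7·45 = 796, so x̄ = 796/25 ≈ 31.84.
31.8 lies left of the midline 35, so the layout is left-heavy.

left-heavy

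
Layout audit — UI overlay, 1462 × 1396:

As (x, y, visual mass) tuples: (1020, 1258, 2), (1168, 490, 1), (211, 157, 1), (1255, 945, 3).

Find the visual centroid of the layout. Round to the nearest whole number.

Weights sum to 2 + 1 + 1 + 3 = 7.
x-moment: 2·1020 + 1·1168 + 1·211 + 3·1255 = 7184; centroid 7184/7 ≈ 1026.29.
y-moment: 2·1258 + 1·490 + 1·157 + 3·945 = 5998; centroid 5998/7 ≈ 856.86.

(1026, 857)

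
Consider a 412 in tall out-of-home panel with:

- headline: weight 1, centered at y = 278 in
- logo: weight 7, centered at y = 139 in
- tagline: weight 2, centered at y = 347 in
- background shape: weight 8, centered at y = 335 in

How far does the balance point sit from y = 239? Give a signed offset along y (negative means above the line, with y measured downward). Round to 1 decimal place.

Weights sum to 1 + 7 + 2 + 8 = 18.
y-moment: 1·278 + 7·139 + 2·347 + 8·335 = 4625; centroid 4625/18 ≈ 256.94.
Offset from y = 239: 256.94 − 239 ≈ 17.94.

≈ 17.9 in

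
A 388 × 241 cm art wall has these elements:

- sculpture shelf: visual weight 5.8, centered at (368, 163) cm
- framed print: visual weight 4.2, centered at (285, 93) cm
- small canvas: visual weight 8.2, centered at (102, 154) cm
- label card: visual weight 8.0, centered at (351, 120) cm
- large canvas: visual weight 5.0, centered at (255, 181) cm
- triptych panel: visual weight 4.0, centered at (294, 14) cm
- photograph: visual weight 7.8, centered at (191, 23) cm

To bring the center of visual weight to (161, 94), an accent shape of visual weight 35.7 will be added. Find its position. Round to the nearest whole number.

(49, 76)

After adding the accent shape, total weight = 5.8 + 4.2 + 8.2 + 8.0 + 5.0 + 4.0 + 7.8 + 35.7 = 78.7.
Along x: (10916.6 + 35.7·x) / 78.7 = 161 (existing moment 5.8·368 + 4.2·285 + 8.2·102 + 8.0·351 + 5.0·255 + 4.0·294 + 7.8·191 = 10916.6) ⇒ x = (12670.7 − 10916.6) / 35.7 ≈ 49.13.
Along y: (4699.2 + 35.7·y) / 78.7 = 94 (existing moment 5.8·163 + 4.2·93 + 8.2·154 + 8.0·120 + 5.0·181 + 4.0·14 + 7.8·23 = 4699.2) ⇒ y = (7397.8 − 4699.2) / 35.7 ≈ 75.59.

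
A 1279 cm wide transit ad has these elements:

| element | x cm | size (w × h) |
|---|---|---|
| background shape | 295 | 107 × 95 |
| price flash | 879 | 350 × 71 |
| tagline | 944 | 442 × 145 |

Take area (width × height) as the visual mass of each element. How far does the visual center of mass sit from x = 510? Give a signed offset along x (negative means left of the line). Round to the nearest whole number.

≈ 351 cm

Areas → weights: background shape 107·95 = 10165, price flash 350·71 = 24850, tagline 442·145 = 64090; Σw = 99105.
x: (10165·295 + 24850·879 + 64090·944) / 99105 = 85342785 / 99105 ≈ 861.14
Offset from x = 510: 861.14 − 510 ≈ 351.14.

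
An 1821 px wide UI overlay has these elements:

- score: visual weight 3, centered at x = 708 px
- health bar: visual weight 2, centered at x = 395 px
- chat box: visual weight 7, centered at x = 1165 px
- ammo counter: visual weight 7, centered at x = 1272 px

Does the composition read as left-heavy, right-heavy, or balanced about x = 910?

right-heavy

Σw = 3 + 2 + 7 + 7 = 19.
x: (3·708 + 2·395 + 7·1165 + 7·1272) / 19 = 19973 / 19 ≈ 1051.21
1051.2 lies right of the midline 910, so the layout is right-heavy.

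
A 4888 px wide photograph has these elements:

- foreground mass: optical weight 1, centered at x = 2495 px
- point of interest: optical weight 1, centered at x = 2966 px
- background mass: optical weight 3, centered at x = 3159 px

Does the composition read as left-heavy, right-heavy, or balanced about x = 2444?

Σw = 1 + 1 + 3 = 5.
x-moment: 1·2495 + 1·2966 + 3·3159 = 14938; centroid 14938/5 ≈ 2987.60.
2987.6 vs midline 2444 → right-heavy.

right-heavy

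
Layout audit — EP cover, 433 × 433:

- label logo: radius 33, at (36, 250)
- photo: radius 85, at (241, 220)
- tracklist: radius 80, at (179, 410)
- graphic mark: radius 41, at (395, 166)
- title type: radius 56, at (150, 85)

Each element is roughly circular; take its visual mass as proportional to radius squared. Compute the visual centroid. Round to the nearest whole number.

r² weights: label logo 33² = 1089, photo 85² = 7225, tracklist 80² = 6400, graphic mark 41² = 1681, title type 56² = 3136. Total = 19531.
x-moment: 1089·36 + 7225·241 + 6400·179 + 1681·395 + 3136·150 = 4060424; centroid 4060424/19531 ≈ 207.90.
y-moment: 1089·250 + 7225·220 + 6400·410 + 1681·166 + 3136·85 = 5031356; centroid 5031356/19531 ≈ 257.61.

(208, 258)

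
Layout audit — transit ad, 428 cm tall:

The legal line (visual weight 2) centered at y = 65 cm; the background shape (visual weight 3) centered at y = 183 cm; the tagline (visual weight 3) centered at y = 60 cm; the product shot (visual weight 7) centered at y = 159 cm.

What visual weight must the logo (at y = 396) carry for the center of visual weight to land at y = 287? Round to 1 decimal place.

Fixed elements: Σw = 2 + 3 + 3 + 7 = 15, Σw·y = 2·65 + 3·183 + 3·60 + 7·159 = 1972.
For the centroid to hit 287: (1972 + w·396) / (15 + w) = 287.
Solving: w = (287·15 − 1972) / (396 − 287) = 2333 / 109 ≈ 21.40.

w ≈ 21.4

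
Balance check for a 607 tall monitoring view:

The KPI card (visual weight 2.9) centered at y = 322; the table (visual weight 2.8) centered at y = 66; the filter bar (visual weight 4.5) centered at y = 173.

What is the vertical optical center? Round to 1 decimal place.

y ≈ 186.0

Total weight = 2.9 + 2.8 + 4.5 = 10.2.
y-moment: 2.9·322 + 2.8·66 + 4.5·173 = 1897.1; centroid 1897.1/10.2 ≈ 185.99.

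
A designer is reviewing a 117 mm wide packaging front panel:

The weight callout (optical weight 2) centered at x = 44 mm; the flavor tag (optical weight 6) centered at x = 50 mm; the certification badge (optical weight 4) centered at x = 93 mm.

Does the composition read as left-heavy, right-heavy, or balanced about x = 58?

right-heavy

Total weight = 2 + 6 + 4 = 12.
x-moment: 2·44 + 6·50 + 4·93 = 760; centroid 760/12 ≈ 63.33.
63.3 vs midline 58 → right-heavy.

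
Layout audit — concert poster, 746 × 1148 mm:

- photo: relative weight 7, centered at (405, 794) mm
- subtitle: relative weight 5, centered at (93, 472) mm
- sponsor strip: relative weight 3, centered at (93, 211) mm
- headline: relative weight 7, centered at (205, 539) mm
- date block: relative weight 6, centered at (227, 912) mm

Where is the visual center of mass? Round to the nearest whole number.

(228, 636)

Weights sum to 7 + 5 + 3 + 7 + 6 = 28.
Σw·x = 7·405 + 5·93 + 3·93 + 7·205 + 6·227 = 6376, so x̄ = 6376/28 ≈ 227.71.
Σw·y = 7·794 + 5·472 + 3·211 + 7·539 + 6·912 = 17796, so ȳ = 17796/28 ≈ 635.57.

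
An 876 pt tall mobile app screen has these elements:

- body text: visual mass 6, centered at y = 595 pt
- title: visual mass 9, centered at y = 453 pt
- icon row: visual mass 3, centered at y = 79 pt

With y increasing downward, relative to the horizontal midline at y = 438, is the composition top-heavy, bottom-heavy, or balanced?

Σw = 6 + 9 + 3 = 18.
y-moment: 6·595 + 9·453 + 3·79 = 7884; centroid 7884/18 ≈ 438.00.
438.00 = 438 exactly: balanced.

balanced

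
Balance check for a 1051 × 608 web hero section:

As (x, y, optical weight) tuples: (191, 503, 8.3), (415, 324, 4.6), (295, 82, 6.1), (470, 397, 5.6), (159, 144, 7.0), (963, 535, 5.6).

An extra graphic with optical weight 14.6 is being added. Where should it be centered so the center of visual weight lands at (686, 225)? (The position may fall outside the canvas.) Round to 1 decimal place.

With the extra graphic, Σw becomes 8.3 + 4.6 + 6.1 + 5.6 + 7.0 + 5.6 + 14.6 = 51.8.
Along x: (14431.6 + 14.6·x) / 51.8 = 686 (existing moment 8.3·191 + 4.6·415 + 6.1·295 + 5.6·470 + 7.0·159 + 5.6·963 = 14431.6) ⇒ x = (35534.8 − 14431.6) / 14.6 ≈ 1445.42.
Along y: (12392.7 + 14.6·y) / 51.8 = 225 (existing moment 8.3·503 + 4.6·324 + 6.1·82 + 5.6·397 + 7.0·144 + 5.6·535 = 12392.7) ⇒ y = (11655.0 − 12392.7) / 14.6 ≈ -50.53.

(1445.4, -50.5)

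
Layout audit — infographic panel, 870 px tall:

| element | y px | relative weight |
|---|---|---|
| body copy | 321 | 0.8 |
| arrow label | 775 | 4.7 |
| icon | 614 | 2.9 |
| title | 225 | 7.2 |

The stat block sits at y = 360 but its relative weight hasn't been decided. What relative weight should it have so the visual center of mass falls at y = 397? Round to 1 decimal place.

Existing Σw = 15.6 (0.8 + 4.7 + 2.9 + 7.2); existing moment 0.8·321 + 4.7·775 + 2.9·614 + 7.2·225 = 7299.9.
Set Σw·y/Σw = 397: (7299.9 + 360w) = 397·(15.6 + w).
Rearranging, w·(360 − 397) = 397·15.6 − 7299.9 = -1106.7, so w ≈ -1106.7/-37 = 29.91.

w ≈ 29.9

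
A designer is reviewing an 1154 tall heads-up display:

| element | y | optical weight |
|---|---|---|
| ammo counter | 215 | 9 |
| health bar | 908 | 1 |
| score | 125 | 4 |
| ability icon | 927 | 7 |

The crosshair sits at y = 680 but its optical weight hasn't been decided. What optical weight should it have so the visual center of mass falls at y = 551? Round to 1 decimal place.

Known weights sum to 9 + 1 + 4 + 7 = 21; their moment is 9·215 + 1·908 + 4·125 + 7·927 = 9832.
Set Σw·y/Σw = 551: (9832 + 680w) = 551·(21 + w).
Rearranging, w·(680 − 551) = 551·21 − 9832 = 1739, so w ≈ 1739/129 = 13.48.

w ≈ 13.5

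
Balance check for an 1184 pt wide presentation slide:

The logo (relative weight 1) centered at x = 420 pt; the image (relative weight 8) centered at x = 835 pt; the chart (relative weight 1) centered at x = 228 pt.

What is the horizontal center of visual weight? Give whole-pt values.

Total weight = 1 + 8 + 1 = 10.
x: (1·420 + 8·835 + 1·228) / 10 = 7328 / 10 ≈ 732.80

x ≈ 733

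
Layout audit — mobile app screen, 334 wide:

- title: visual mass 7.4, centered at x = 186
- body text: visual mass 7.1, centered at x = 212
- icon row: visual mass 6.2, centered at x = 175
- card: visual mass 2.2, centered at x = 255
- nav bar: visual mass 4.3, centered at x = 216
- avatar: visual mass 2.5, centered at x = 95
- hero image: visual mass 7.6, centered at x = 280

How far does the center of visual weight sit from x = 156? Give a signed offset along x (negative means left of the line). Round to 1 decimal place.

≈ 53.7

Total weight = 7.4 + 7.1 + 6.2 + 2.2 + 4.3 + 2.5 + 7.6 = 37.3.
x: (7.4·186 + 7.1·212 + 6.2·175 + 2.2·255 + 4.3·216 + 2.5·95 + 7.6·280) / 37.3 = 7821.9 / 37.3 ≈ 209.70
Difference: 209.70 − 156 ≈ 53.70.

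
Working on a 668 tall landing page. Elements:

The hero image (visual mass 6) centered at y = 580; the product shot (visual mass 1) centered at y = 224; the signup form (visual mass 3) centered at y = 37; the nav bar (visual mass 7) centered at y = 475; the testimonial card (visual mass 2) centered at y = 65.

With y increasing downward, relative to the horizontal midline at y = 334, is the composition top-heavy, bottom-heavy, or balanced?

bottom-heavy

Σw = 6 + 1 + 3 + 7 + 2 = 19.
y-moment: 6·580 + 1·224 + 3·37 + 7·475 + 2·65 = 7270; centroid 7270/19 ≈ 382.63.
Since 382.6 is below (larger y than) 334, the composition reads bottom-heavy.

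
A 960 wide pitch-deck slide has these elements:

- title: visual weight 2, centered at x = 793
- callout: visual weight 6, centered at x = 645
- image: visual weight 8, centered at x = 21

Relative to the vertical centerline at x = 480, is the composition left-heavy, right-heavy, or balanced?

left-heavy

Σw = 2 + 6 + 8 = 16.
x: (2·793 + 6·645 + 8·21) / 16 = 5624 / 16 ≈ 351.50
Since 351.5 is left of 480, the composition reads left-heavy.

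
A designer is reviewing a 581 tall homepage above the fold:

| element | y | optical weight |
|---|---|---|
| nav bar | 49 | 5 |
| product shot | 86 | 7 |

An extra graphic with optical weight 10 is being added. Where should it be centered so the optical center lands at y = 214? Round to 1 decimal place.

New total weight: (5 + 7) + 10 = 22.
y: need Σw·y = 22·214 = 4708. Existing = 5·49 + 7·86 = 847. Remainder 3861 / 10 ≈ 386.10.

y ≈ 386.1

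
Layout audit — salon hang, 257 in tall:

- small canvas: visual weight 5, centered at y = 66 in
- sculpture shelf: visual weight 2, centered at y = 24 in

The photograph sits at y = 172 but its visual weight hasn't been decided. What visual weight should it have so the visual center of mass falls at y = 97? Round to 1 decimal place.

w ≈ 4.0

Known weights sum to 5 + 2 = 7; their moment is 5·66 + 2·24 = 378.
Balance at y = 97 requires (378 + w·172) / (7 + w) = 97.
Solving: w = (97·7 − 378) / (172 − 97) = 301 / 75 ≈ 4.01.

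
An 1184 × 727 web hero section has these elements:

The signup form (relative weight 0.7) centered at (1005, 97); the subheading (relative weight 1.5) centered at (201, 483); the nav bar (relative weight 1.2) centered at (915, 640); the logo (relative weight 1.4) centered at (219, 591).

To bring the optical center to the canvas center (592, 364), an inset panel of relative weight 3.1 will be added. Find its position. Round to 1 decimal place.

With the inset panel, Σw becomes 0.7 + 1.5 + 1.2 + 1.4 + 3.1 = 7.9.
x: target moment 7.9×592 = 4676.8; current 0.7·1005 + 1.5·201 + 1.2·915 + 1.4·219 = 2409.6; the inset panel supplies 2267.2, so x = 2267.2/3.1 ≈ 731.35.
y: target moment 7.9×364 = 2875.6; current 0.7·97 + 1.5·483 + 1.2·640 + 1.4·591 = 2387.8; the inset panel supplies 487.8, so y = 487.8/3.1 ≈ 157.35.

(731.4, 157.4)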